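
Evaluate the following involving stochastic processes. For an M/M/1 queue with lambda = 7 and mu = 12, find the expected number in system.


rho = 7/12 = 0.5833
L = rho/(1-rho)
= 0.5833/0.4167
= 1.4000

1.4000


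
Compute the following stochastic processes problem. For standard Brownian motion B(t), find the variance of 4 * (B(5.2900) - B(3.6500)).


Var(alpha*(B(t)-B(s))) = alpha^2 * (t-s)
= 4^2 * (5.2900 - 3.6500)
= 16 * 1.6400
= 26.2400

26.2400


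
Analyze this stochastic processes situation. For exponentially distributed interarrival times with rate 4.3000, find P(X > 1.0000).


P(X > t) = exp(-lambda * t)
= exp(-4.3000 * 1.0000)
= exp(-4.3000) = 0.0136

0.0136


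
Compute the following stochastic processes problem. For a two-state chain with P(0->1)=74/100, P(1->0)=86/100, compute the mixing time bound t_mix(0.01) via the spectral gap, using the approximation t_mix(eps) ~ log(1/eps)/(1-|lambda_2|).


lambda_2 = |1 - p01 - p10| = |1 - 0.7400 - 0.8600| = 0.6000
t_mix ~ log(1/eps)/(1 - |lambda_2|)
= log(100)/(1 - 0.6000) = 4.6052/0.4000
= 11.5129

11.5129


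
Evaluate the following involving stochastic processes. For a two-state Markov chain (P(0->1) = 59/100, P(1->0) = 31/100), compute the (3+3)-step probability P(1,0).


P^6 = P^3 * P^3
Computing via matrix multiplication of the transition matrix.
Entry (1,0) of P^6 = 0.3444

0.3444


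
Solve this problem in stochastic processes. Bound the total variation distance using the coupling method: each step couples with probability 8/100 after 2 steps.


TV distance bound <= (1-delta)^n
= (1 - 0.0800)^2
= 0.9200^2
= 0.8464

0.8464


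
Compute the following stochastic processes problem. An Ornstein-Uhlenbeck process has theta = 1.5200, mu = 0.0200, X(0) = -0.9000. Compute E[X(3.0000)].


E[X(t)] = mu + (X(0) - mu)*exp(-theta*t)
= 0.0200 + (-0.9000 - 0.0200)*exp(-1.5200*3.0000)
= 0.0200 + -0.9200 * 0.0105
= 0.0104

0.0104


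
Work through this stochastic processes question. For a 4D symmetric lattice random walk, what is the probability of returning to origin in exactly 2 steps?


P(return in 2 steps) = P(reverse first step) = 1/(2d)
= 1/8
= 0.1250

0.1250


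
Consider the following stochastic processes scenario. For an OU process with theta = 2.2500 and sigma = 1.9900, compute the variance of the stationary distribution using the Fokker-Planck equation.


Stationary variance = sigma^2 / (2*theta)
= 1.9900^2 / (2*2.2500)
= 3.9601 / 4.5000
= 0.8800

0.8800


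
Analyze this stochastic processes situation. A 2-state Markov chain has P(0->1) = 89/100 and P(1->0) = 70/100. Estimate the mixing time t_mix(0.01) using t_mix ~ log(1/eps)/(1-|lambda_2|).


lambda_2 = |1 - p01 - p10| = |1 - 0.8900 - 0.7000| = 0.5900
t_mix ~ log(1/eps)/(1 - |lambda_2|)
= log(100)/(1 - 0.5900) = 4.6052/0.4100
= 11.2321

11.2321


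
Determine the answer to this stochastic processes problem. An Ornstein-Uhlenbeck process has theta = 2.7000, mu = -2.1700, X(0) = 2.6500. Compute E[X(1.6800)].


E[X(t)] = mu + (X(0) - mu)*exp(-theta*t)
= -2.1700 + (2.6500 - -2.1700)*exp(-2.7000*1.6800)
= -2.1700 + 4.8200 * 0.0107
= -2.1183

-2.1183


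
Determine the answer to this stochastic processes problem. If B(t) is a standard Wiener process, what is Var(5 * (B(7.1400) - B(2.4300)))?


Var(alpha*(B(t)-B(s))) = alpha^2 * (t-s)
= 5^2 * (7.1400 - 2.4300)
= 25 * 4.7100
= 117.7500

117.7500


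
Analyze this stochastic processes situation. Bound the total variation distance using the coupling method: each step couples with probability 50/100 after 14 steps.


TV distance bound <= (1-delta)^n
= (1 - 0.5000)^14
= 0.5000^14
= 6.1035e-05

6.1035e-05


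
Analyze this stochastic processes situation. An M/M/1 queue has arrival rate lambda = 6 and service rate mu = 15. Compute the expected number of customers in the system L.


rho = 6/15 = 0.4000
L = rho/(1-rho)
= 0.4000/0.6000
= 0.6667

0.6667


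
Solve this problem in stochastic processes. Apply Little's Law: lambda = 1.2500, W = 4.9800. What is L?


Little's Law: L = lambda * W
= 1.2500 * 4.9800
= 6.2250

6.2250


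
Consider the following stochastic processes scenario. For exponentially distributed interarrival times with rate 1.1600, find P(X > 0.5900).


P(X > t) = exp(-lambda * t)
= exp(-1.1600 * 0.5900)
= exp(-0.6844) = 0.5044

0.5044


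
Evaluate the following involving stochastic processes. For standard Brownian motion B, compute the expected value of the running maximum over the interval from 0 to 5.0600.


E(max B(s)) = sqrt(2t/pi)
= sqrt(2*5.0600/pi)
= sqrt(3.2213)
= 1.7948

1.7948


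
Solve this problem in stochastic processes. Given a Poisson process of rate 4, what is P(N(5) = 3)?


P(N(t)=k) = (lambda*t)^k * exp(-lambda*t) / k!
lambda*t = 20
= 20^3 * exp(-20) / 3!
= 8000 * 2.0612e-09 / 6
= 2.7482e-06

2.7482e-06


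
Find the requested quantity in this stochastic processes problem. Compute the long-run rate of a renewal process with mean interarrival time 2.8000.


Long-run renewal rate = 1/E(X)
= 1/2.8000
= 0.3571

0.3571


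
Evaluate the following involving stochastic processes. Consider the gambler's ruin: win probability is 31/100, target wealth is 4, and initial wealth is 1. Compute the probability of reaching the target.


Gambler's ruin formula:
r = q/p = 0.6900/0.3100 = 2.2258
P(win) = (1 - r^i)/(1 - r^N)
= (1 - 2.2258^1)/(1 - 2.2258^4)
= 0.0521

0.0521


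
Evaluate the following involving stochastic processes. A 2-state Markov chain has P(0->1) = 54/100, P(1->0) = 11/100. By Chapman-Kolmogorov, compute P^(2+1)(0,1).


P^3 = P^2 * P^1
Computing via matrix multiplication of the transition matrix.
Entry (0,1) of P^3 = 0.7952

0.7952


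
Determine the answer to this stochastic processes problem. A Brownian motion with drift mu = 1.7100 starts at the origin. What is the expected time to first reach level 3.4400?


Expected first passage time = a/mu
= 3.4400/1.7100
= 2.0117

2.0117


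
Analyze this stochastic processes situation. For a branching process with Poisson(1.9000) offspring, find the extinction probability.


Since mu = 1.9000 > 1, extinction prob q < 1.
Solve s = exp(mu*(s-1)) iteratively.
q = 0.2328

0.2328


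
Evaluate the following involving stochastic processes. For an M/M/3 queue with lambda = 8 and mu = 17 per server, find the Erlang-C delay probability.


a = lambda/mu = 0.4706
rho = a/c = 0.1569
Erlang-C formula applied:
C(c,a) = 0.0129

0.0129


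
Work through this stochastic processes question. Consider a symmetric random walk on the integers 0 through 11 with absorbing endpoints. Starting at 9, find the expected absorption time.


For symmetric RW on 0,...,N with absorbing barriers, E(i) = i*(N-i)
E(9) = 9 * 2 = 18

18


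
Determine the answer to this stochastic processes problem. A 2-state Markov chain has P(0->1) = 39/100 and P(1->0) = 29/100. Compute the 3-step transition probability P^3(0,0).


Computing P^3 by matrix multiplication.
P = [[0.6100, 0.3900], [0.2900, 0.7100]]
After raising P to the power 3:
P^3(0,0) = 0.4453

0.4453


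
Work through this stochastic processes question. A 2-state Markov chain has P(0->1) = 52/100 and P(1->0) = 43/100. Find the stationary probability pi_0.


Stationary distribution: pi_0 = p10/(p01+p10), pi_1 = p01/(p01+p10)
p01 = 0.5200, p10 = 0.4300
pi_0 = 0.4526

0.4526


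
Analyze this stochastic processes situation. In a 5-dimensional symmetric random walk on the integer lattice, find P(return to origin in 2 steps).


P(return in 2 steps) = P(reverse first step) = 1/(2d)
= 1/10
= 0.1000

0.1000


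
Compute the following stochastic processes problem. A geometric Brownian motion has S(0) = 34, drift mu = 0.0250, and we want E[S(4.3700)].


E[S(t)] = S(0) * exp(mu * t)
= 34 * exp(0.0250 * 4.3700)
= 34 * 1.1154
= 37.9250

37.9250


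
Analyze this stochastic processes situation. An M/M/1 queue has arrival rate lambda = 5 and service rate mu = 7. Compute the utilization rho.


rho = lambda/mu
= 5/7
= 0.7143

0.7143


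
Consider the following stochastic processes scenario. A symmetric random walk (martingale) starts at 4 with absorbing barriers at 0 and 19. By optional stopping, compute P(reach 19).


By optional stopping theorem: E(M at tau) = M(0) = 4
P(hit 19)*19 + P(hit 0)*0 = 4
P(hit 19) = (4 - 0)/(19 - 0) = 4/19 = 0.2105

0.2105


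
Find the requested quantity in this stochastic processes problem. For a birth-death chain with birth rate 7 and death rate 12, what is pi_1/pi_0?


For birth-death process, pi_n/pi_0 = (lambda/mu)^n
= (7/12)^1
= 0.5833

0.5833


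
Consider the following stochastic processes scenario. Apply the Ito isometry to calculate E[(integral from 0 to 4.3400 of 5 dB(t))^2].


By Ito isometry: E[(int f dB)^2] = int f^2 dt
= 5^2 * 4.3400
= 25 * 4.3400 = 108.5000

108.5000


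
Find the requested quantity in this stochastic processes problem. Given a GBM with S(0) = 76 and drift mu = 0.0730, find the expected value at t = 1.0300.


E[S(t)] = S(0) * exp(mu * t)
= 76 * exp(0.0730 * 1.0300)
= 76 * 1.0781
= 81.9348

81.9348


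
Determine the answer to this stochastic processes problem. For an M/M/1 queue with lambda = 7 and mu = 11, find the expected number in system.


rho = 7/11 = 0.6364
L = rho/(1-rho)
= 0.6364/0.3636
= 1.7500

1.7500


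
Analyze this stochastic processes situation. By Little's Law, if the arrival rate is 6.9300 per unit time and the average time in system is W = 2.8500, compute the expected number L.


Little's Law: L = lambda * W
= 6.9300 * 2.8500
= 19.7505

19.7505


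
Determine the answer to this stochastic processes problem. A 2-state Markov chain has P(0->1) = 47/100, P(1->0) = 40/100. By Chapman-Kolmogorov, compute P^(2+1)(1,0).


P^3 = P^2 * P^1
Computing via matrix multiplication of the transition matrix.
Entry (1,0) of P^3 = 0.4588

0.4588


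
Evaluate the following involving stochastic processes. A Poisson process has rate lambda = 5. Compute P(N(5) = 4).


P(N(t)=k) = (lambda*t)^k * exp(-lambda*t) / k!
lambda*t = 25
= 25^4 * exp(-25) / 4!
= 390625 * 1.3888e-11 / 24
= 2.2604e-07

2.2604e-07


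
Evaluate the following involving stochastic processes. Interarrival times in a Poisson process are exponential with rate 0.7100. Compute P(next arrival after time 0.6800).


P(X > t) = exp(-lambda * t)
= exp(-0.7100 * 0.6800)
= exp(-0.4828) = 0.6171

0.6171


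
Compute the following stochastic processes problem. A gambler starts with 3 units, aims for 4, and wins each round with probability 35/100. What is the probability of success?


Gambler's ruin formula:
r = q/p = 0.6500/0.3500 = 1.8571
P(win) = (1 - r^i)/(1 - r^N)
= (1 - 1.8571^3)/(1 - 1.8571^4)
= 0.4961

0.4961


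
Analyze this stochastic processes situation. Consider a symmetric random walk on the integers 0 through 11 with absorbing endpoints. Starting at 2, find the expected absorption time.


For symmetric RW on 0,...,N with absorbing barriers, E(i) = i*(N-i)
E(2) = 2 * 9 = 18

18


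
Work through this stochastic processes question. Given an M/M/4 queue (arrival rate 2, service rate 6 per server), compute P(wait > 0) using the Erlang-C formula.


a = lambda/mu = 0.3333
rho = a/c = 0.0833
Erlang-C formula applied:
C(c,a) = 4.0209e-04

4.0209e-04


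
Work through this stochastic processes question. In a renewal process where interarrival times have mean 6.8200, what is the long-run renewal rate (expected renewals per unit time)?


Long-run renewal rate = 1/E(X)
= 1/6.8200
= 0.1466

0.1466


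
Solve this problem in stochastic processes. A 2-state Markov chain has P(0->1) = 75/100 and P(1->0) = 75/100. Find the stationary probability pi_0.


Stationary distribution: pi_0 = p10/(p01+p10), pi_1 = p01/(p01+p10)
p01 = 0.7500, p10 = 0.7500
pi_0 = 0.5000

0.5000


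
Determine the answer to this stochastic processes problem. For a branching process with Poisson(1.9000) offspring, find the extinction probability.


Since mu = 1.9000 > 1, extinction prob q < 1.
Solve s = exp(mu*(s-1)) iteratively.
q = 0.2328

0.2328


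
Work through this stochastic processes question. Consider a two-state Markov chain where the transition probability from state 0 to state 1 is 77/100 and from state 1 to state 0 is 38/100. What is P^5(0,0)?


Computing P^5 by matrix multiplication.
P = [[0.2300, 0.7700], [0.3800, 0.6200]]
After raising P to the power 5:
P^5(0,0) = 0.3304

0.3304


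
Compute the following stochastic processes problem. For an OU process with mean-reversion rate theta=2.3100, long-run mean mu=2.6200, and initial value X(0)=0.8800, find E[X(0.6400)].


E[X(t)] = mu + (X(0) - mu)*exp(-theta*t)
= 2.6200 + (0.8800 - 2.6200)*exp(-2.3100*0.6400)
= 2.6200 + -1.7400 * 0.2280
= 2.2233

2.2233


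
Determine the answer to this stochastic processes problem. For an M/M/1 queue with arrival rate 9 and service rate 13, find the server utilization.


rho = lambda/mu
= 9/13
= 0.6923

0.6923


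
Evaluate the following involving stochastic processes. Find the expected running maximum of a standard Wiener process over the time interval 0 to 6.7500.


E(max B(s)) = sqrt(2t/pi)
= sqrt(2*6.7500/pi)
= sqrt(4.2972)
= 2.0730

2.0730


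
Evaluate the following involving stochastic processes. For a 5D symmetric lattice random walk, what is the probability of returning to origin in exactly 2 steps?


P(return in 2 steps) = P(reverse first step) = 1/(2d)
= 1/10
= 0.1000

0.1000


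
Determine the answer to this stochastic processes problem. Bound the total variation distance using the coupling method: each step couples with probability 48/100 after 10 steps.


TV distance bound <= (1-delta)^n
= (1 - 0.4800)^10
= 0.5200^10
= 0.0014

0.0014


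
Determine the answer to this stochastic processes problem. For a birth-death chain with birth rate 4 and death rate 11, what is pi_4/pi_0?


For birth-death process, pi_n/pi_0 = (lambda/mu)^n
= (4/11)^4
= 0.0175

0.0175


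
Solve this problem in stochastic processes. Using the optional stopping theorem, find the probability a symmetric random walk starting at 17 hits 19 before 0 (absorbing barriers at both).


By optional stopping theorem: E(M at tau) = M(0) = 17
P(hit 19)*19 + P(hit 0)*0 = 17
P(hit 19) = (17 - 0)/(19 - 0) = 17/19 = 0.8947

0.8947


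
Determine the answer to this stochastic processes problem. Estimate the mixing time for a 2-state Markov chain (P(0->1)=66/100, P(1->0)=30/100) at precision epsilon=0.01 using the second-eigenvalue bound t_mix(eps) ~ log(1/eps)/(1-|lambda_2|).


lambda_2 = |1 - p01 - p10| = |1 - 0.6600 - 0.3000| = 0.0400
t_mix ~ log(1/eps)/(1 - |lambda_2|)
= log(100)/(1 - 0.0400) = 4.6052/0.9600
= 4.7971

4.7971


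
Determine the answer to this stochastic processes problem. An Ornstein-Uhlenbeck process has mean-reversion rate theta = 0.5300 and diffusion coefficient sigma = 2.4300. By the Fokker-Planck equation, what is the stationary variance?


Stationary variance = sigma^2 / (2*theta)
= 2.4300^2 / (2*0.5300)
= 5.9049 / 1.0600
= 5.5707

5.5707


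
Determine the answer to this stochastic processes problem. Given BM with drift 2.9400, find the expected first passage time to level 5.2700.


Expected first passage time = a/mu
= 5.2700/2.9400
= 1.7925

1.7925


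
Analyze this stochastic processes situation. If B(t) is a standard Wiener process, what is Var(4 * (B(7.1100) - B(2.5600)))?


Var(alpha*(B(t)-B(s))) = alpha^2 * (t-s)
= 4^2 * (7.1100 - 2.5600)
= 16 * 4.5500
= 72.8000

72.8000


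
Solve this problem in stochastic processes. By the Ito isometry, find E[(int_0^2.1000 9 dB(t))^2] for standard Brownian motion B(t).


By Ito isometry: E[(int f dB)^2] = int f^2 dt
= 9^2 * 2.1000
= 81 * 2.1000 = 170.1000

170.1000


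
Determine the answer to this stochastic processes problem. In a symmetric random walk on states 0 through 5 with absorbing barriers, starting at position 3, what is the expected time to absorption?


For symmetric RW on 0,...,N with absorbing barriers, E(i) = i*(N-i)
E(3) = 3 * 2 = 6

6


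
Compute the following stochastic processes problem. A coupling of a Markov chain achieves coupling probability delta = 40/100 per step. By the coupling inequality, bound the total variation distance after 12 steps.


TV distance bound <= (1-delta)^n
= (1 - 0.4000)^12
= 0.6000^12
= 0.0022

0.0022


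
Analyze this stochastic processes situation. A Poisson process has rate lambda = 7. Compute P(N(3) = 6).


P(N(t)=k) = (lambda*t)^k * exp(-lambda*t) / k!
lambda*t = 21
= 21^6 * exp(-21) / 6!
= 85766121 * 7.5826e-10 / 720
= 9.0323e-05

9.0323e-05


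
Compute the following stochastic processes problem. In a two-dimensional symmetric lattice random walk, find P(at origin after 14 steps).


P = C(14,7)^2 / 4^14
= 3432^2 / 268435456
= 11778624 / 268435456
= 0.0439

0.0439


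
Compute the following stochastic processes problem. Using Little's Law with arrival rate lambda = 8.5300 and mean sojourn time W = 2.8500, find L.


Little's Law: L = lambda * W
= 8.5300 * 2.8500
= 24.3105

24.3105


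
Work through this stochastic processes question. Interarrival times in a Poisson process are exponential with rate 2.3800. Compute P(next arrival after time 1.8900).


P(X > t) = exp(-lambda * t)
= exp(-2.3800 * 1.8900)
= exp(-4.4982) = 0.0111

0.0111


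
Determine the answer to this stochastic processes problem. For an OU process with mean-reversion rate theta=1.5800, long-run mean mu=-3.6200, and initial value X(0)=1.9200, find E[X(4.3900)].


E[X(t)] = mu + (X(0) - mu)*exp(-theta*t)
= -3.6200 + (1.9200 - -3.6200)*exp(-1.5800*4.3900)
= -3.6200 + 5.5400 * 9.7196e-04
= -3.6146

-3.6146


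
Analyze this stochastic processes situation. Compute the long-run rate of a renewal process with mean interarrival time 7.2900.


Long-run renewal rate = 1/E(X)
= 1/7.2900
= 0.1372

0.1372


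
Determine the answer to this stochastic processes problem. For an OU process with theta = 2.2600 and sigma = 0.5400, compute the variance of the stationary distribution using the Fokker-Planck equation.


Stationary variance = sigma^2 / (2*theta)
= 0.5400^2 / (2*2.2600)
= 0.2916 / 4.5200
= 0.0645

0.0645


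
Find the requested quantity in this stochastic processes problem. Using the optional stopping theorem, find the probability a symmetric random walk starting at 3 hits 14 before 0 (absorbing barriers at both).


By optional stopping theorem: E(M at tau) = M(0) = 3
P(hit 14)*14 + P(hit 0)*0 = 3
P(hit 14) = (3 - 0)/(14 - 0) = 3/14 = 0.2143

0.2143


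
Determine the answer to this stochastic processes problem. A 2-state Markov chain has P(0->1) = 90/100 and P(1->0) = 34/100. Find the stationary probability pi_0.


Stationary distribution: pi_0 = p10/(p01+p10), pi_1 = p01/(p01+p10)
p01 = 0.9000, p10 = 0.3400
pi_0 = 0.2742

0.2742


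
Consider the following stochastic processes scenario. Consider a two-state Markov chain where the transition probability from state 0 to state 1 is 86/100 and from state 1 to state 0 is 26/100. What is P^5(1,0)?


Computing P^5 by matrix multiplication.
P = [[0.1400, 0.8600], [0.2600, 0.7400]]
After raising P to the power 5:
P^5(1,0) = 0.2321

0.2321


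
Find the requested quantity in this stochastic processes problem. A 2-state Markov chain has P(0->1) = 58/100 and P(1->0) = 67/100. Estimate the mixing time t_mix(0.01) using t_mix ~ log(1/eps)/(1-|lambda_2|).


lambda_2 = |1 - p01 - p10| = |1 - 0.5800 - 0.6700| = 0.2500
t_mix ~ log(1/eps)/(1 - |lambda_2|)
= log(100)/(1 - 0.2500) = 4.6052/0.7500
= 6.1402

6.1402


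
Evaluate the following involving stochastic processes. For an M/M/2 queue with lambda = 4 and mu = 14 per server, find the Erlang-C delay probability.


a = lambda/mu = 0.2857
rho = a/c = 0.1429
Erlang-C formula applied:
C(c,a) = 0.0357

0.0357


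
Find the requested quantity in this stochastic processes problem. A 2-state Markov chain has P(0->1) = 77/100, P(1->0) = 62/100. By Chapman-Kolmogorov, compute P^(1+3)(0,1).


P^4 = P^1 * P^3
Computing via matrix multiplication of the transition matrix.
Entry (0,1) of P^4 = 0.5411

0.5411


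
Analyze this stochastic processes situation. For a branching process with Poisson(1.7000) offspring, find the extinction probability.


Since mu = 1.7000 > 1, extinction prob q < 1.
Solve s = exp(mu*(s-1)) iteratively.
q = 0.3088

0.3088


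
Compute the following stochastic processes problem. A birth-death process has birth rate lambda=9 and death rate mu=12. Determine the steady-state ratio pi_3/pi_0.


For birth-death process, pi_n/pi_0 = (lambda/mu)^n
= (9/12)^3
= 0.4219

0.4219


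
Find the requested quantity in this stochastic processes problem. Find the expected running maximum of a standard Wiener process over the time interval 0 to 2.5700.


E(max B(s)) = sqrt(2t/pi)
= sqrt(2*2.5700/pi)
= sqrt(1.6361)
= 1.2791

1.2791


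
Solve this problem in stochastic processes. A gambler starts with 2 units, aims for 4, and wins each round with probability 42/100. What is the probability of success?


Gambler's ruin formula:
r = q/p = 0.5800/0.4200 = 1.3810
P(win) = (1 - r^i)/(1 - r^N)
= (1 - 1.3810^2)/(1 - 1.3810^4)
= 0.3440

0.3440


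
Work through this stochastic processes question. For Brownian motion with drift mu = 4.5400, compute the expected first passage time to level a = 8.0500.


Expected first passage time = a/mu
= 8.0500/4.5400
= 1.7731

1.7731


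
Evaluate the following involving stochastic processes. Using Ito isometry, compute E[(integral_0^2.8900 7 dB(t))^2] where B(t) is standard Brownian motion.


By Ito isometry: E[(int f dB)^2] = int f^2 dt
= 7^2 * 2.8900
= 49 * 2.8900 = 141.6100

141.6100


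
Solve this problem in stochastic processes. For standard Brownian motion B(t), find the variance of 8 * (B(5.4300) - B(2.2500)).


Var(alpha*(B(t)-B(s))) = alpha^2 * (t-s)
= 8^2 * (5.4300 - 2.2500)
= 64 * 3.1800
= 203.5200

203.5200


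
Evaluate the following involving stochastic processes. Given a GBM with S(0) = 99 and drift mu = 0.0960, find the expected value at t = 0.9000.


E[S(t)] = S(0) * exp(mu * t)
= 99 * exp(0.0960 * 0.9000)
= 99 * 1.0902
= 107.9340

107.9340


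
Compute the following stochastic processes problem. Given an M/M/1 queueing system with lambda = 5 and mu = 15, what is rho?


rho = lambda/mu
= 5/15
= 0.3333

0.3333


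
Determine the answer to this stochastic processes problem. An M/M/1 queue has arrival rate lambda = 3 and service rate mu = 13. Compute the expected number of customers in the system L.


rho = 3/13 = 0.2308
L = rho/(1-rho)
= 0.2308/0.7692
= 0.3000

0.3000


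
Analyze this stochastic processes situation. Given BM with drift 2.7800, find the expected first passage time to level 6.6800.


Expected first passage time = a/mu
= 6.6800/2.7800
= 2.4029

2.4029


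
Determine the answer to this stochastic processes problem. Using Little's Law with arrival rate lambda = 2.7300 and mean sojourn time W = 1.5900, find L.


Little's Law: L = lambda * W
= 2.7300 * 1.5900
= 4.3407

4.3407


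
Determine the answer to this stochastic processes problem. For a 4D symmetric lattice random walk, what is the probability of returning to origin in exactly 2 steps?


P(return in 2 steps) = P(reverse first step) = 1/(2d)
= 1/8
= 0.1250

0.1250


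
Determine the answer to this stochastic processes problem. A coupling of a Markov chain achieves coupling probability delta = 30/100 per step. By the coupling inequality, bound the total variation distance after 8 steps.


TV distance bound <= (1-delta)^n
= (1 - 0.3000)^8
= 0.7000^8
= 0.0576

0.0576


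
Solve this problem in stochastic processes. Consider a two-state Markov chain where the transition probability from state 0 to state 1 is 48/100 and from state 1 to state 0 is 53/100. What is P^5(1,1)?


Computing P^5 by matrix multiplication.
P = [[0.5200, 0.4800], [0.5300, 0.4700]]
After raising P to the power 5:
P^5(1,1) = 0.4752

0.4752


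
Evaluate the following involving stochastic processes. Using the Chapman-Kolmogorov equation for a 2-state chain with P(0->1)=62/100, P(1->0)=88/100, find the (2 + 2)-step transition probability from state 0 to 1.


P^4 = P^2 * P^2
Computing via matrix multiplication of the transition matrix.
Entry (0,1) of P^4 = 0.3875

0.3875


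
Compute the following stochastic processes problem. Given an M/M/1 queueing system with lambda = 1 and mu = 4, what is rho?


rho = lambda/mu
= 1/4
= 0.2500

0.2500


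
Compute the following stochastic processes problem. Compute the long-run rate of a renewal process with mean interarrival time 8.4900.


Long-run renewal rate = 1/E(X)
= 1/8.4900
= 0.1178

0.1178


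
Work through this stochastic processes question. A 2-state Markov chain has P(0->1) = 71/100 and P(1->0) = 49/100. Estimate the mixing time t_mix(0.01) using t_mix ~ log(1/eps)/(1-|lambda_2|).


lambda_2 = |1 - p01 - p10| = |1 - 0.7100 - 0.4900| = 0.2000
t_mix ~ log(1/eps)/(1 - |lambda_2|)
= log(100)/(1 - 0.2000) = 4.6052/0.8000
= 5.7565

5.7565


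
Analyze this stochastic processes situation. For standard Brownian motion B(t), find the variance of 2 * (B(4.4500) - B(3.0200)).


Var(alpha*(B(t)-B(s))) = alpha^2 * (t-s)
= 2^2 * (4.4500 - 3.0200)
= 4 * 1.4300
= 5.7200

5.7200


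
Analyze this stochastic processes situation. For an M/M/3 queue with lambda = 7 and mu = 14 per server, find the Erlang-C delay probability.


a = lambda/mu = 0.5000
rho = a/c = 0.1667
Erlang-C formula applied:
C(c,a) = 0.0152

0.0152


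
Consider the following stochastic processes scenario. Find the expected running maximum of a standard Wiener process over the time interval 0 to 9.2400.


E(max B(s)) = sqrt(2t/pi)
= sqrt(2*9.2400/pi)
= sqrt(5.8824)
= 2.4254

2.4254


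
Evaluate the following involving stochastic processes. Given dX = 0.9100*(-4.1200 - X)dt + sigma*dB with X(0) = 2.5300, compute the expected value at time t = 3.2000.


E[X(t)] = mu + (X(0) - mu)*exp(-theta*t)
= -4.1200 + (2.5300 - -4.1200)*exp(-0.9100*3.2000)
= -4.1200 + 6.6500 * 0.0544
= -3.7585

-3.7585


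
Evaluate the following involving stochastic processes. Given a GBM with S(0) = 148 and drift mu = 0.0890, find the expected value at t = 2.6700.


E[S(t)] = S(0) * exp(mu * t)
= 148 * exp(0.0890 * 2.6700)
= 148 * 1.2682
= 187.6995

187.6995


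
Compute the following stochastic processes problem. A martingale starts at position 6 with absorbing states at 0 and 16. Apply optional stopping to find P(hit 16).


By optional stopping theorem: E(M at tau) = M(0) = 6
P(hit 16)*16 + P(hit 0)*0 = 6
P(hit 16) = (6 - 0)/(16 - 0) = 3/8 = 0.3750

0.3750


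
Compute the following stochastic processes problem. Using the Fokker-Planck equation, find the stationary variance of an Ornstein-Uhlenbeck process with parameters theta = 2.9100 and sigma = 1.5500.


Stationary variance = sigma^2 / (2*theta)
= 1.5500^2 / (2*2.9100)
= 2.4025 / 5.8200
= 0.4128

0.4128


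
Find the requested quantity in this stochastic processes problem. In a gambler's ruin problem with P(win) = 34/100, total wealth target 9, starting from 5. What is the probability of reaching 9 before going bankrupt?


Gambler's ruin formula:
r = q/p = 0.6600/0.3400 = 1.9412
P(win) = (1 - r^i)/(1 - r^N)
= (1 - 1.9412^5)/(1 - 1.9412^9)
= 0.0680

0.0680


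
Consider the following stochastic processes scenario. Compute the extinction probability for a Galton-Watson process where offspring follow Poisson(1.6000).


Since mu = 1.6000 > 1, extinction prob q < 1.
Solve s = exp(mu*(s-1)) iteratively.
q = 0.3580

0.3580


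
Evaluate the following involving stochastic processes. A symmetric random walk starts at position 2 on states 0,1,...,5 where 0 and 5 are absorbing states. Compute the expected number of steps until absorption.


For symmetric RW on 0,...,N with absorbing barriers, E(i) = i*(N-i)
E(2) = 2 * 3 = 6

6


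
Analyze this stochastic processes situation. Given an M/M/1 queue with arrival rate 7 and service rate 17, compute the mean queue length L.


rho = 7/17 = 0.4118
L = rho/(1-rho)
= 0.4118/0.5882
= 0.7000

0.7000


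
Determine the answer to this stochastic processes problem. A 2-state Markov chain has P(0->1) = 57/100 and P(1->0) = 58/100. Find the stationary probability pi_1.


Stationary distribution: pi_0 = p10/(p01+p10), pi_1 = p01/(p01+p10)
p01 = 0.5700, p10 = 0.5800
pi_1 = 0.4957

0.4957


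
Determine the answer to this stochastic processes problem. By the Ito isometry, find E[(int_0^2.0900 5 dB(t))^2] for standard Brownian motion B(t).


By Ito isometry: E[(int f dB)^2] = int f^2 dt
= 5^2 * 2.0900
= 25 * 2.0900 = 52.2500

52.2500


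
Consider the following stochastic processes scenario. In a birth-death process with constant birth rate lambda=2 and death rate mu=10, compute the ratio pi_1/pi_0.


For birth-death process, pi_n/pi_0 = (lambda/mu)^n
= (2/10)^1
= 0.2000

0.2000


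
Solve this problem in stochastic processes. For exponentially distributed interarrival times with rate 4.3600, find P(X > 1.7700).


P(X > t) = exp(-lambda * t)
= exp(-4.3600 * 1.7700)
= exp(-7.7172) = 4.4511e-04

4.4511e-04


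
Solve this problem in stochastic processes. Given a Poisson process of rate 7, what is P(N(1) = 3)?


P(N(t)=k) = (lambda*t)^k * exp(-lambda*t) / k!
lambda*t = 7
= 7^3 * exp(-7) / 3!
= 343 * 9.1188e-04 / 6
= 0.0521

0.0521


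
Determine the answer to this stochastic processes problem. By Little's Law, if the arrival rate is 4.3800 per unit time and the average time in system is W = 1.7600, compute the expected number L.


Little's Law: L = lambda * W
= 4.3800 * 1.7600
= 7.7088

7.7088


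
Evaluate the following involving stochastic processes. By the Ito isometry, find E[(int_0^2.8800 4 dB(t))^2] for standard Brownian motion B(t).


By Ito isometry: E[(int f dB)^2] = int f^2 dt
= 4^2 * 2.8800
= 16 * 2.8800 = 46.0800

46.0800


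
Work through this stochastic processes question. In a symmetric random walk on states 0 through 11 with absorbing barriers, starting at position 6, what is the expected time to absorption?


For symmetric RW on 0,...,N with absorbing barriers, E(i) = i*(N-i)
E(6) = 6 * 5 = 30

30


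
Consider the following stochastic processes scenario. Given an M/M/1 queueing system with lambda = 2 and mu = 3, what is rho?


rho = lambda/mu
= 2/3
= 0.6667

0.6667


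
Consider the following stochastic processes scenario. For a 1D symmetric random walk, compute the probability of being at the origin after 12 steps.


P(S(12) = 0) = C(12,6) / 4^6
= 924 / 4096
= 0.2256

0.2256


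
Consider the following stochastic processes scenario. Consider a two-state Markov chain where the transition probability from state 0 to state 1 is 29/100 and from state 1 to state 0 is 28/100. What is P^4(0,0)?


Computing P^4 by matrix multiplication.
P = [[0.7100, 0.2900], [0.2800, 0.7200]]
After raising P to the power 4:
P^4(0,0) = 0.5086

0.5086


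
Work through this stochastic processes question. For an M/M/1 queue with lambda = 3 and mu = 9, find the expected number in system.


rho = 3/9 = 0.3333
L = rho/(1-rho)
= 0.3333/0.6667
= 0.5000

0.5000


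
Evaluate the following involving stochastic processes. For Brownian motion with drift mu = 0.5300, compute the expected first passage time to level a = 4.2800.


Expected first passage time = a/mu
= 4.2800/0.5300
= 8.0755

8.0755


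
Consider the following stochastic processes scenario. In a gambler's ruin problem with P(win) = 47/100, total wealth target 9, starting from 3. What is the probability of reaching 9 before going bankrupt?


Gambler's ruin formula:
r = q/p = 0.5300/0.4700 = 1.1277
P(win) = (1 - r^i)/(1 - r^N)
= (1 - 1.1277^3)/(1 - 1.1277^9)
= 0.2227

0.2227


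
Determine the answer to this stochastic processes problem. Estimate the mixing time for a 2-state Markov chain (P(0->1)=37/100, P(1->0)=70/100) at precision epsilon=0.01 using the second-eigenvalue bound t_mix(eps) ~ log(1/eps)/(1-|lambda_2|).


lambda_2 = |1 - p01 - p10| = |1 - 0.3700 - 0.7000| = 0.0700
t_mix ~ log(1/eps)/(1 - |lambda_2|)
= log(100)/(1 - 0.0700) = 4.6052/0.9300
= 4.9518

4.9518


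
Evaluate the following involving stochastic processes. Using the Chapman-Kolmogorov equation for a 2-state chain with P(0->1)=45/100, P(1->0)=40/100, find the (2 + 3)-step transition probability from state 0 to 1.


P^5 = P^2 * P^3
Computing via matrix multiplication of the transition matrix.
Entry (0,1) of P^5 = 0.5294

0.5294


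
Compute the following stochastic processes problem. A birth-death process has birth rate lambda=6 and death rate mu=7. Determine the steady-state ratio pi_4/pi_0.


For birth-death process, pi_n/pi_0 = (lambda/mu)^n
= (6/7)^4
= 0.5398

0.5398


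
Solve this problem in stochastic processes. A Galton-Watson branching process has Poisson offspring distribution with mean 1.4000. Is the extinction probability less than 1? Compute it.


Since mu = 1.4000 > 1, extinction prob q < 1.
Solve s = exp(mu*(s-1)) iteratively.
q = 0.4890

0.4890


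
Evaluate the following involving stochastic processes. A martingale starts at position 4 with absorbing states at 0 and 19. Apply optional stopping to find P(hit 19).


By optional stopping theorem: E(M at tau) = M(0) = 4
P(hit 19)*19 + P(hit 0)*0 = 4
P(hit 19) = (4 - 0)/(19 - 0) = 4/19 = 0.2105

0.2105


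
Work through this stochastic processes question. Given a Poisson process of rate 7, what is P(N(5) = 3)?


P(N(t)=k) = (lambda*t)^k * exp(-lambda*t) / k!
lambda*t = 35
= 35^3 * exp(-35) / 3!
= 42875 * 6.3051e-16 / 6
= 4.5055e-12

4.5055e-12


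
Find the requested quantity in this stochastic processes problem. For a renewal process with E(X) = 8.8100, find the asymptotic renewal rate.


Long-run renewal rate = 1/E(X)
= 1/8.8100
= 0.1135

0.1135


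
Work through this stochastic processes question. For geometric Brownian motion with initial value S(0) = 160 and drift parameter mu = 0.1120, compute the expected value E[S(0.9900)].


E[S(t)] = S(0) * exp(mu * t)
= 160 * exp(0.1120 * 0.9900)
= 160 * 1.1173
= 178.7617

178.7617


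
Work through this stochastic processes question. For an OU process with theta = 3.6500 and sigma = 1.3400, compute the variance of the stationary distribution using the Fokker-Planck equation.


Stationary variance = sigma^2 / (2*theta)
= 1.3400^2 / (2*3.6500)
= 1.7956 / 7.3000
= 0.2460

0.2460


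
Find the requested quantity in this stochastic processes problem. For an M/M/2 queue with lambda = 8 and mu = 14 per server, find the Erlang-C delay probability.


a = lambda/mu = 0.5714
rho = a/c = 0.2857
Erlang-C formula applied:
C(c,a) = 0.1270

0.1270


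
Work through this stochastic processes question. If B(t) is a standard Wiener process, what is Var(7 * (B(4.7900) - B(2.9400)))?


Var(alpha*(B(t)-B(s))) = alpha^2 * (t-s)
= 7^2 * (4.7900 - 2.9400)
= 49 * 1.8500
= 90.6500

90.6500


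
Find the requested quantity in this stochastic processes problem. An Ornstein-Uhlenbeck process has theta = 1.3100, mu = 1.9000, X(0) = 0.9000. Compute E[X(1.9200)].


E[X(t)] = mu + (X(0) - mu)*exp(-theta*t)
= 1.9000 + (0.9000 - 1.9000)*exp(-1.3100*1.9200)
= 1.9000 + -1.0000 * 0.0808
= 1.8192

1.8192


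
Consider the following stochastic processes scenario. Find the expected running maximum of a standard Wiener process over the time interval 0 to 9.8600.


E(max B(s)) = sqrt(2t/pi)
= sqrt(2*9.8600/pi)
= sqrt(6.2771)
= 2.5054

2.5054


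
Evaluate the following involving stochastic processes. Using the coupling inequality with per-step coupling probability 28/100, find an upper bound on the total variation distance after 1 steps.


TV distance bound <= (1-delta)^n
= (1 - 0.2800)^1
= 0.7200^1
= 0.7200

0.7200


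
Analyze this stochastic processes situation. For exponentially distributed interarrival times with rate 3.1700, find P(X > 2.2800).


P(X > t) = exp(-lambda * t)
= exp(-3.1700 * 2.2800)
= exp(-7.2276) = 7.2626e-04

7.2626e-04


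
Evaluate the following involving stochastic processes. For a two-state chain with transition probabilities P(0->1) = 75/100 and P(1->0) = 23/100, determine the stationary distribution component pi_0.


Stationary distribution: pi_0 = p10/(p01+p10), pi_1 = p01/(p01+p10)
p01 = 0.7500, p10 = 0.2300
pi_0 = 0.2347

0.2347


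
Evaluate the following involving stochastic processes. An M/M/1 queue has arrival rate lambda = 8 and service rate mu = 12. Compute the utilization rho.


rho = lambda/mu
= 8/12
= 0.6667

0.6667


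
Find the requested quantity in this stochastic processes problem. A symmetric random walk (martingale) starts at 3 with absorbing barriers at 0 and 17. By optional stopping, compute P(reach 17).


By optional stopping theorem: E(M at tau) = M(0) = 3
P(hit 17)*17 + P(hit 0)*0 = 3
P(hit 17) = (3 - 0)/(17 - 0) = 3/17 = 0.1765

0.1765


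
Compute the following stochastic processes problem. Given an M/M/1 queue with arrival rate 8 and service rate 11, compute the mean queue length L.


rho = 8/11 = 0.7273
L = rho/(1-rho)
= 0.7273/0.2727
= 2.6667

2.6667


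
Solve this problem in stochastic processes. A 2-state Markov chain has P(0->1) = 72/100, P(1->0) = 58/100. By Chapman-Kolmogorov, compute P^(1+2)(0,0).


P^3 = P^1 * P^2
Computing via matrix multiplication of the transition matrix.
Entry (0,0) of P^3 = 0.4312

0.4312


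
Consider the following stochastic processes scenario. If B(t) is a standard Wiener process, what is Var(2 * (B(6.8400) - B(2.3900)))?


Var(alpha*(B(t)-B(s))) = alpha^2 * (t-s)
= 2^2 * (6.8400 - 2.3900)
= 4 * 4.4500
= 17.8000

17.8000


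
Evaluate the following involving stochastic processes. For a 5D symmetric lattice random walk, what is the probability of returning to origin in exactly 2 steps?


P(return in 2 steps) = P(reverse first step) = 1/(2d)
= 1/10
= 0.1000

0.1000


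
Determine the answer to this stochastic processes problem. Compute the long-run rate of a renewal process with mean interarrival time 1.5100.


Long-run renewal rate = 1/E(X)
= 1/1.5100
= 0.6623

0.6623


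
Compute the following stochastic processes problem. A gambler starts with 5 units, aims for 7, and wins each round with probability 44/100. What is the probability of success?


Gambler's ruin formula:
r = q/p = 0.5600/0.4400 = 1.2727
P(win) = (1 - r^i)/(1 - r^N)
= (1 - 1.2727^5)/(1 - 1.2727^7)
= 0.5306

0.5306


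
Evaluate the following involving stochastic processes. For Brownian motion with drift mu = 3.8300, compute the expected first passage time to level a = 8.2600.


Expected first passage time = a/mu
= 8.2600/3.8300
= 2.1567

2.1567


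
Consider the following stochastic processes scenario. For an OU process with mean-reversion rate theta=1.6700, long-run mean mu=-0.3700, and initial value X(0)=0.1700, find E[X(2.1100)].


E[X(t)] = mu + (X(0) - mu)*exp(-theta*t)
= -0.3700 + (0.1700 - -0.3700)*exp(-1.6700*2.1100)
= -0.3700 + 0.5400 * 0.0295
= -0.3541

-0.3541


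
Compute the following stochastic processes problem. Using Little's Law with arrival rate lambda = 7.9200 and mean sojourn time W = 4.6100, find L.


Little's Law: L = lambda * W
= 7.9200 * 4.6100
= 36.5112

36.5112


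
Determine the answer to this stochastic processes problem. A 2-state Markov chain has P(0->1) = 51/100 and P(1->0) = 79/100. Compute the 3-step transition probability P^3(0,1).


Computing P^3 by matrix multiplication.
P = [[0.4900, 0.5100], [0.7900, 0.2100]]
After raising P to the power 3:
P^3(0,1) = 0.4029

0.4029


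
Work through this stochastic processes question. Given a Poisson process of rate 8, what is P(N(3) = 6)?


P(N(t)=k) = (lambda*t)^k * exp(-lambda*t) / k!
lambda*t = 24
= 24^6 * exp(-24) / 6!
= 191102976 * 3.7751e-11 / 720
= 1.0020e-05

1.0020e-05
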